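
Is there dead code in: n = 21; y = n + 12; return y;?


n is read by y's definition; y is returned
No dead code


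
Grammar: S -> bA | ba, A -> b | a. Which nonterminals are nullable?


A nonterminal is nullable iff some alternative derives ε (directly, or every symbol in it is nullable)
Nullable: {}


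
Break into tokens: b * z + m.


Scan left to right, longest-match per lexeme
Tokens: ID(b), OP(*), ID(z), OP(+), ID(m)


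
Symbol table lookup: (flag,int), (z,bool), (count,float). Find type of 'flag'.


Lookup 'flag' → type int


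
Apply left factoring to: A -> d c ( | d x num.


Common prefix: 'd'
Factored: A -> d A', A' -> c ( | x num


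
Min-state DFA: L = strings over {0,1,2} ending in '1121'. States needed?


Track the longest suffix of input matching a prefix of '1121': 5 classes (prefixes of length 0..4)
Minimal DFA: 5 states


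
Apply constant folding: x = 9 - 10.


9 - 10 = -1 at compile time
Optimized: x = -1


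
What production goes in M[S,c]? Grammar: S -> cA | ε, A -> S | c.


For [S, c]: 'c' ∈ FIRST(cA)
Entry: S -> cA


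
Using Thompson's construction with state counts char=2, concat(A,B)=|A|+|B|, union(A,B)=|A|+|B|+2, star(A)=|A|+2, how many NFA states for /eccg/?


Syntax tree has 4 char leaf(s), 0 union(s), 0 star(s)
chars contribute 4×2 = 8; each union adds +2; each star adds +2
Total: 8 + 0 + 0 = 8 states


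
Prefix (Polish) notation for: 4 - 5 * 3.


'*' binds tighter: tree is (- 4 (* 5 3))
Prefix: - 4 * 5 3


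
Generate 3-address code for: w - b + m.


Break into single-operator statements:
t1 = w - b
t2 = t1 + m


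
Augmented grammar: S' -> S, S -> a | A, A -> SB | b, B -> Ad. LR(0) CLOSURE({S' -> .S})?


Start: S' -> .S
For each item with dot before a nonterminal B, add B -> .γ for every B-production
Closure: [S' -> .S, S -> .a, S -> .A, A -> .SB, A -> .b]


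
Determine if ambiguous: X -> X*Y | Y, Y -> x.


precedence layered via separate nonterminal Y: deterministic
Unambiguous


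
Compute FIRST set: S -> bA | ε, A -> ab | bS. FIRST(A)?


Per alternative of A: FIRST(ab) = {a}; FIRST(bS) = {b}
FIRST(A) = {a, b}


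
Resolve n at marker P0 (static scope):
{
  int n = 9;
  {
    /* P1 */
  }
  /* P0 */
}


n declared in the same block as P0
n = 9


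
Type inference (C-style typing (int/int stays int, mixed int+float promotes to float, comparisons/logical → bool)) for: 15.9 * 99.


Operand types: float * int
Rule: mixed int/float promotes to float; int/int stays int
Result type: float


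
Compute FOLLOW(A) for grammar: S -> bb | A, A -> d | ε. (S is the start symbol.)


$ ∈ FOLLOW(S). For each A -> αBβ: add FIRST(β)\{ε} to FOLLOW(B); if β nullable, add FOLLOW(A).
FOLLOW(A) = {$}


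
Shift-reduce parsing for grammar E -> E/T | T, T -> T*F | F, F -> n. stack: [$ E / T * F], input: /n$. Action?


handle 'T*F' on top
Action: reduce (T -> T*F)


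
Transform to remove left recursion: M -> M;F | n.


Left-recursive alternatives: M;F; non-recursive: n
Introduce M': M -> nM', M' -> ;FM' | ε


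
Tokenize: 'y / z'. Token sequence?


Scan left to right, longest-match per lexeme
Tokens: ID(y), OP(/), ID(z)


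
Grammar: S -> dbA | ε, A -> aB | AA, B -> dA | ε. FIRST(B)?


Per alternative of B: FIRST(dA) = {d}; FIRST(ε) = {ε}
FIRST(B) = {d, ε}


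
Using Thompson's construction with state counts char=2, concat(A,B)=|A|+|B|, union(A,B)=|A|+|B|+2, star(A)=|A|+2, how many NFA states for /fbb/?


Syntax tree has 3 char leaf(s), 0 union(s), 0 star(s)
chars contribute 3×2 = 6; each union adds +2; each star adds +2
Total: 6 + 0 + 0 = 6 states


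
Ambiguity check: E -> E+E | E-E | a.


'a+a-a' has two parse trees (no precedence encoded between + and -)
Ambiguous


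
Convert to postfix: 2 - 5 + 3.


Left to right (same or higher precedence on left)
Postfix: 2 5 - 3 +


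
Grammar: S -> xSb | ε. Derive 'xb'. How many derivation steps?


Derivation: S => xSb => xb
Steps: 2


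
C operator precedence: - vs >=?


'-' is additive (level 9); '>=' is relational (level 7)
Higher level binds tighter
'-' has higher precedence than '>='


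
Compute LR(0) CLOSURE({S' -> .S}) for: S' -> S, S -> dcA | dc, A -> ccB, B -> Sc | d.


Start: S' -> .S
For each item with dot before a nonterminal B, add B -> .γ for every B-production
Closure: [S' -> .S, S -> .dcA, S -> .dc]


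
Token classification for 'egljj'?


Pattern: letter/underscore followed by alphanumerics, not a keyword
Type: IDENTIFIER


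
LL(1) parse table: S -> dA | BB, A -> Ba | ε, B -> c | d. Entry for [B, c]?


For [B, c]: 'c' ∈ FIRST(c)
Entry: B -> c


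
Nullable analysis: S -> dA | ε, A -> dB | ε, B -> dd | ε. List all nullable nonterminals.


A nonterminal is nullable iff some alternative derives ε (directly, or every symbol in it is nullable)
Nullable: {A, B, S}


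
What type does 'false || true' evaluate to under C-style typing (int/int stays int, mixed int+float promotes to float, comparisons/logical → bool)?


Operand types: bool || bool
Rule: logical operators take bool operands and yield bool
Result type: bool


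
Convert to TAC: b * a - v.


Break into single-operator statements:
t1 = b * a
t2 = t1 - v


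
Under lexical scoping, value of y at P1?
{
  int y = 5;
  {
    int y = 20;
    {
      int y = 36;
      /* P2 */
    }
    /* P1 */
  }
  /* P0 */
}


y declared in the same block as P1
y = 20


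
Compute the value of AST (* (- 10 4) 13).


Evaluate inner: (- 10 4) = 6
Evaluate root: (* 6 13) = 78
Result: 78


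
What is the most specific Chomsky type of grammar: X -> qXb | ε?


Single nonterminal LHS, but q^n b^n is not regular
Classification: Type 2 (Context-Free)


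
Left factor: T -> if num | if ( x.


Common prefix: 'if'
Factored: T -> if T', T' -> num | ( x


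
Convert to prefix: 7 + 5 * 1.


'*' binds tighter: tree is (+ 7 (* 5 1))
Prefix: + 7 * 5 1


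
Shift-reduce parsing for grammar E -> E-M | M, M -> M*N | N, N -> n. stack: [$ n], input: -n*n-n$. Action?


'n' on top is the handle for N -> n
Action: reduce (N -> n)


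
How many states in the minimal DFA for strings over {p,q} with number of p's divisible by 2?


Track (count of p) mod 2: states 0..1, accept at 0
Minimal DFA: 2 states


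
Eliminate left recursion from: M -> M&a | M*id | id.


Left-recursive alternatives: M&a, M*id; non-recursive: id
Introduce M': M -> idM', M' -> &aM' | *idM' | ε


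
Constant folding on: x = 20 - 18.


20 - 18 = 2 at compile time
Optimized: x = 2


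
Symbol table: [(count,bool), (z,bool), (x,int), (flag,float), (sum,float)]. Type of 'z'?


Lookup 'z' → type bool


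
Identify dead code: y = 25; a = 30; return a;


y is assigned but never read
Dead: 'y = 25'


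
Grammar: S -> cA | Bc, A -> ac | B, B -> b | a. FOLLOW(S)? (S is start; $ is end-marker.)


$ ∈ FOLLOW(S). For each A -> αBβ: add FIRST(β)\{ε} to FOLLOW(B); if β nullable, add FOLLOW(A).
FOLLOW(S) = {$}


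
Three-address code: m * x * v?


Break into single-operator statements:
t1 = m * x
t2 = t1 * v


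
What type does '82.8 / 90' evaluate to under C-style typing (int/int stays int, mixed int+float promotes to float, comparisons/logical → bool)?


Operand types: float / int
Rule: mixed int/float promotes to float; int/int stays int
Result type: float


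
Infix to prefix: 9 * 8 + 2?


left-to-right (same/higher precedence on left): tree is (+ (* 9 8) 2)
Prefix: + * 9 8 2


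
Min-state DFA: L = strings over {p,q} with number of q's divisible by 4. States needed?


Track (count of q) mod 4: states 0..3, accept at 0
Minimal DFA: 4 states


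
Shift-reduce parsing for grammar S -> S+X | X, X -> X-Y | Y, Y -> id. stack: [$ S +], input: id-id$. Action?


no handle ('S+' is not any RHS); shift 'id'
Action: shift


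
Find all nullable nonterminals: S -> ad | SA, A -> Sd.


A nonterminal is nullable iff some alternative derives ε (directly, or every symbol in it is nullable)
Nullable: {}


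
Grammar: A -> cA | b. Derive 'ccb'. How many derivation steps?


Derivation: A => cA => ccA => ccb
Steps: 3


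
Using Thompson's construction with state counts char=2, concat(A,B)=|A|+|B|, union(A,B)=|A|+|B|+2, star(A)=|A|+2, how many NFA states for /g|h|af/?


Syntax tree has 4 char leaf(s), 2 union(s), 0 star(s)
chars contribute 4×2 = 8; each union adds +2; each star adds +2
Total: 8 + 4 + 0 = 12 states


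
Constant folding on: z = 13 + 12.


13 + 12 = 25 at compile time
Optimized: z = 25


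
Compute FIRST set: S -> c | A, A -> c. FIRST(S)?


Per alternative of S: FIRST(c) = {c}; FIRST(A) = {c}
FIRST(S) = {c}


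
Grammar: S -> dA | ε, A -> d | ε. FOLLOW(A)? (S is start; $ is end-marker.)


$ ∈ FOLLOW(S). For each A -> αBβ: add FIRST(β)\{ε} to FOLLOW(B); if β nullable, add FOLLOW(A).
FOLLOW(A) = {$}


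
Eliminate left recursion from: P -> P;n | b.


Left-recursive alternatives: P;n; non-recursive: b
Introduce P': P -> bP', P' -> ;nP' | ε


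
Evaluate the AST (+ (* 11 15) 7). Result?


Evaluate inner: (* 11 15) = 165
Evaluate root: (+ 165 7) = 172
Result: 172


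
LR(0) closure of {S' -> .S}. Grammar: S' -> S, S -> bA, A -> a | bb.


Start: S' -> .S
For each item with dot before a nonterminal B, add B -> .γ for every B-production
Closure: [S' -> .S, S -> .bA]


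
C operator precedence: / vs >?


'/' is multiplicative (level 10); '>' is relational (level 7)
Higher level binds tighter
'/' has higher precedence than '>'


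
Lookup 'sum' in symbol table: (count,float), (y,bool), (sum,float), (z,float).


Lookup 'sum' → type float


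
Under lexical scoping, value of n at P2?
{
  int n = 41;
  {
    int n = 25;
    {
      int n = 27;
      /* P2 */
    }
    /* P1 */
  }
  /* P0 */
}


n declared in the same block as P2
n = 27


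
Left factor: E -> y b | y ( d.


Common prefix: 'y'
Factored: E -> y E', E' -> b | ( d


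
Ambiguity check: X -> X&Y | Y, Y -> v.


precedence layered via separate nonterminal Y: deterministic
Unambiguous


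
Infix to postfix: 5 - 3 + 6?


Left to right (same or higher precedence on left)
Postfix: 5 3 - 6 +


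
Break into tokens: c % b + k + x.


Scan left to right, longest-match per lexeme
Tokens: ID(c), OP(%), ID(b), OP(+), ID(k), OP(+), ID(x)


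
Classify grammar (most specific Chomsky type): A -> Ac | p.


Left-linear: every RHS is a terminal or one nonterminal followed by a terminal
Classification: Type 3 (Regular)


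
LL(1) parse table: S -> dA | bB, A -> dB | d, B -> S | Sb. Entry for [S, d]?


For [S, d]: 'd' ∈ FIRST(dA)
Entry: S -> dA


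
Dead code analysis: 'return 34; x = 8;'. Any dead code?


statement follows a return and is unreachable
Dead: 'x = 8'


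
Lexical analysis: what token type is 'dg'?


Pattern: letter/underscore followed by alphanumerics, not a keyword
Type: IDENTIFIER


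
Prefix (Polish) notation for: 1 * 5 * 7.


left-to-right (same/higher precedence on left): tree is (* (* 1 5) 7)
Prefix: * * 1 5 7


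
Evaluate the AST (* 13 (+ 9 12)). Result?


Evaluate inner: (+ 9 12) = 21
Evaluate root: (* 13 21) = 273
Result: 273


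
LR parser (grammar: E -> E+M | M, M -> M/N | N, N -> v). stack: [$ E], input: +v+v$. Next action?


shift '+' to continue E -> E+M
Action: shift


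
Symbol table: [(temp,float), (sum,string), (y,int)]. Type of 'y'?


Lookup 'y' → type int


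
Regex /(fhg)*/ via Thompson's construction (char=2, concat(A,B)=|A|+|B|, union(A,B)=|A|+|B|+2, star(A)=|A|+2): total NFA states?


Syntax tree has 3 char leaf(s), 0 union(s), 1 star(s)
chars contribute 3×2 = 6; each union adds +2; each star adds +2
Total: 6 + 0 + 2 = 8 states


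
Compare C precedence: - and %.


'%' is multiplicative (level 10); '-' is additive (level 9)
Higher level binds tighter
'%' has higher precedence than '-'


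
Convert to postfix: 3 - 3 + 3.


Left to right (same or higher precedence on left)
Postfix: 3 3 - 3 +


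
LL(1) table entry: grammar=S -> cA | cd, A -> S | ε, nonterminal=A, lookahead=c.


For [A, c]: 'c' ∈ FIRST(S)
Entry: A -> S


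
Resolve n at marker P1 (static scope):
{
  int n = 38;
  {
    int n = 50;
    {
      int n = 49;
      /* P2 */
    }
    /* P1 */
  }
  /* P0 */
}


n declared in the same block as P1
n = 50


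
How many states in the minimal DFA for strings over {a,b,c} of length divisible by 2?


Track length mod 2: states 0..1, accept at 0
Minimal DFA: 2 states


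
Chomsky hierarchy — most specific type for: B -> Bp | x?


Left-linear: every RHS is a terminal or one nonterminal followed by a terminal
Classification: Type 3 (Regular)


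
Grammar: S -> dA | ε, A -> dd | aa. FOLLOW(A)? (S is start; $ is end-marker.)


$ ∈ FOLLOW(S). For each A -> αBβ: add FIRST(β)\{ε} to FOLLOW(B); if β nullable, add FOLLOW(A).
FOLLOW(A) = {$}


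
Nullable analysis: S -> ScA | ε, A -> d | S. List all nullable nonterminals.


A nonterminal is nullable iff some alternative derives ε (directly, or every symbol in it is nullable)
Nullable: {A, S}


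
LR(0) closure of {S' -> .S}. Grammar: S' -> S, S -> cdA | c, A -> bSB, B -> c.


Start: S' -> .S
For each item with dot before a nonterminal B, add B -> .γ for every B-production
Closure: [S' -> .S, S -> .cdA, S -> .c]


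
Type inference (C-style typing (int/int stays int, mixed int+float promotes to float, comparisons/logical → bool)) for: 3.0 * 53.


Operand types: float * int
Rule: mixed int/float promotes to float; int/int stays int
Result type: float


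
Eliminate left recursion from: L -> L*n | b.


Left-recursive alternatives: L*n; non-recursive: b
Introduce L': L -> bL', L' -> *nL' | ε


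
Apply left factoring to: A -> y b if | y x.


Common prefix: 'y'
Factored: A -> y A', A' -> b if | x


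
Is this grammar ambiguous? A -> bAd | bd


balanced b^n…d^n: each string has a unique parse
Unambiguous


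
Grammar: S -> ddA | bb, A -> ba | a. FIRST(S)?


Per alternative of S: FIRST(ddA) = {d}; FIRST(bb) = {b}
FIRST(S) = {b, d}


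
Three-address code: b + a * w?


Break into single-operator statements:
t1 = a * w
t2 = b + t1


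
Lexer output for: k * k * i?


Scan left to right, longest-match per lexeme
Tokens: ID(k), OP(*), ID(k), OP(*), ID(i)


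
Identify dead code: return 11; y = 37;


statement follows a return and is unreachable
Dead: 'y = 37'


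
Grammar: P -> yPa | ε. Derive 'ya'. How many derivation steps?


Derivation: P => yPa => ya
Steps: 2


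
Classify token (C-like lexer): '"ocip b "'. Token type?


Pattern: double-quoted sequence
Type: STRING_LITERAL


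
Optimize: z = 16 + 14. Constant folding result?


16 + 14 = 30 at compile time
Optimized: z = 30


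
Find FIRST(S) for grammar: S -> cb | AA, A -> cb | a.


Per alternative of S: FIRST(cb) = {c}; FIRST(AA) = {a, c}
FIRST(S) = {a, c}


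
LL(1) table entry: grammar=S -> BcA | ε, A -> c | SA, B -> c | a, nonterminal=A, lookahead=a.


For [A, a]: 'a' ∈ FIRST(SA)
Entry: A -> SA


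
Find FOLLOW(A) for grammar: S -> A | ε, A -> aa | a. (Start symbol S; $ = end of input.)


$ ∈ FOLLOW(S). For each A -> αBβ: add FIRST(β)\{ε} to FOLLOW(B); if β nullable, add FOLLOW(A).
FOLLOW(A) = {$}


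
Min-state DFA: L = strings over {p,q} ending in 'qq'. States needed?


Track the longest suffix of input matching a prefix of 'qq': 3 classes (prefixes of length 0..2)
Minimal DFA: 3 states


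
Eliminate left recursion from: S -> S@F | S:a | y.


Left-recursive alternatives: S@F, S:a; non-recursive: y
Introduce S': S -> yS', S' -> @FS' | :aS' | ε


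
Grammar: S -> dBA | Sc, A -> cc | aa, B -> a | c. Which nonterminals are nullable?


A nonterminal is nullable iff some alternative derives ε (directly, or every symbol in it is nullable)
Nullable: {}


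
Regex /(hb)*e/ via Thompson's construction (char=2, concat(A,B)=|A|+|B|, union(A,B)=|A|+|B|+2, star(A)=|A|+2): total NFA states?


Syntax tree has 3 char leaf(s), 0 union(s), 1 star(s)
chars contribute 3×2 = 6; each union adds +2; each star adds +2
Total: 6 + 0 + 2 = 8 states


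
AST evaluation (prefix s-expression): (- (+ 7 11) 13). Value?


Evaluate inner: (+ 7 11) = 18
Evaluate root: (- 18 13) = 5
Result: 5


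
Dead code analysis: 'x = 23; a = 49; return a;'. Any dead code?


x is assigned but never read
Dead: 'x = 23'


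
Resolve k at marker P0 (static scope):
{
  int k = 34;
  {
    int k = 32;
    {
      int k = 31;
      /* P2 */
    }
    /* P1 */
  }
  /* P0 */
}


k declared in the same block as P0
k = 34


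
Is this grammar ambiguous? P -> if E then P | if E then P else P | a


dangling else: 'if E then if E then a else a' parses two ways
Ambiguous


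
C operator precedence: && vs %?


'%' is multiplicative (level 10); '&&' is logical AND (level 2)
Higher level binds tighter
'%' has higher precedence than '&&'


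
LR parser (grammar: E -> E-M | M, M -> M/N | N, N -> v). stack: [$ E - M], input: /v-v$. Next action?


'/' can extend M; shift to build M -> M/N
Action: shift


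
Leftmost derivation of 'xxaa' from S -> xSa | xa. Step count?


Derivation: S => xSa => xxaa
Steps: 2


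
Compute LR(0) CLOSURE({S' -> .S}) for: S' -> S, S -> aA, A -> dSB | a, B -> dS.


Start: S' -> .S
For each item with dot before a nonterminal B, add B -> .γ for every B-production
Closure: [S' -> .S, S -> .aA]


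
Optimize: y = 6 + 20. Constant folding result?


6 + 20 = 26 at compile time
Optimized: y = 26


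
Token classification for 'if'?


Pattern: reserved word
Type: KEYWORD


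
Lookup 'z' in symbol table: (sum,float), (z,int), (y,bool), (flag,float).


Lookup 'z' → type int


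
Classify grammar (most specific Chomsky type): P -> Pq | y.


Left-linear: every RHS is a terminal or one nonterminal followed by a terminal
Classification: Type 3 (Regular)


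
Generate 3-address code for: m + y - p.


Break into single-operator statements:
t1 = m + y
t2 = t1 - p


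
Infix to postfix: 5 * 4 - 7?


Left to right (same or higher precedence on left)
Postfix: 5 4 * 7 -


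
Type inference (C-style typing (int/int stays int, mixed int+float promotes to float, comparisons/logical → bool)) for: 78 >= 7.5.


Operand types: int >= float
Rule: comparison yields bool
Result type: bool


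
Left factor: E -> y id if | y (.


Common prefix: 'y'
Factored: E -> y E', E' -> id if | (


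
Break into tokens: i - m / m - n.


Scan left to right, longest-match per lexeme
Tokens: ID(i), OP(-), ID(m), OP(/), ID(m), OP(-), ID(n)


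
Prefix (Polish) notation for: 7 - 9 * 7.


'*' binds tighter: tree is (- 7 (* 9 7))
Prefix: - 7 * 9 7


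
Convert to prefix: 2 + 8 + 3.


left-to-right (same/higher precedence on left): tree is (+ (+ 2 8) 3)
Prefix: + + 2 8 3


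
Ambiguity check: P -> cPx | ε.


balanced c^n…x^n: each string has a unique parse
Unambiguous


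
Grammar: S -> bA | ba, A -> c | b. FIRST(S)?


Per alternative of S: FIRST(bA) = {b}; FIRST(ba) = {b}
FIRST(S) = {b}


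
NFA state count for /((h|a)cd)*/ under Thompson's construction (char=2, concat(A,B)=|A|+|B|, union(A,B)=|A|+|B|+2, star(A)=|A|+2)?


Syntax tree has 4 char leaf(s), 1 union(s), 1 star(s)
chars contribute 4×2 = 8; each union adds +2; each star adds +2
Total: 8 + 2 + 2 = 12 states


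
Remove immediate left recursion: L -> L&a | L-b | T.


Left-recursive alternatives: L&a, L-b; non-recursive: T
Introduce L': L -> TL', L' -> &aL' | -bL' | ε


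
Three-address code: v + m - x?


Break into single-operator statements:
t1 = v + m
t2 = t1 - x


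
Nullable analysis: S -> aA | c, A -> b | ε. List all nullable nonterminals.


A nonterminal is nullable iff some alternative derives ε (directly, or every symbol in it is nullable)
Nullable: {A}


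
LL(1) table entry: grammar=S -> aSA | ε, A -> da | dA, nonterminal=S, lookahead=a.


For [S, a]: 'a' ∈ FIRST(aSA)
Entry: S -> aSA


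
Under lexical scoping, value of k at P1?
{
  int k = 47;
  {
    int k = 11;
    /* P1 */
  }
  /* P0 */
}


k declared in the same block as P1
k = 11


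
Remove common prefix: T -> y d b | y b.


Common prefix: 'y'
Factored: T -> y T', T' -> d b | b


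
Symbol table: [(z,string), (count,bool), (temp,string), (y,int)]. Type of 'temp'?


Lookup 'temp' → type string


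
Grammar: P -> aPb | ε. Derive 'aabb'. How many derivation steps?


Derivation: P => aPb => aaPbb => aabb
Steps: 3


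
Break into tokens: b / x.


Scan left to right, longest-match per lexeme
Tokens: ID(b), OP(/), ID(x)


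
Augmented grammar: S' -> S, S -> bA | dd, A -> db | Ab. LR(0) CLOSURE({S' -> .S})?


Start: S' -> .S
For each item with dot before a nonterminal B, add B -> .γ for every B-production
Closure: [S' -> .S, S -> .bA, S -> .dd]


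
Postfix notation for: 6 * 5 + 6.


Left to right (same or higher precedence on left)
Postfix: 6 5 * 6 +


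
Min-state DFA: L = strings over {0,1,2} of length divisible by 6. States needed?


Track length mod 6: states 0..5, accept at 0
Minimal DFA: 6 states


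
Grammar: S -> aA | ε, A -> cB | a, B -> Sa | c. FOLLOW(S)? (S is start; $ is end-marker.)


$ ∈ FOLLOW(S). For each A -> αBβ: add FIRST(β)\{ε} to FOLLOW(B); if β nullable, add FOLLOW(A).
FOLLOW(S) = {$, a}


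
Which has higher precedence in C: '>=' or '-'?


'-' is additive (level 9); '>=' is relational (level 7)
Higher level binds tighter
'-' has higher precedence than '>='


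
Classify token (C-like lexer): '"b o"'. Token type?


Pattern: double-quoted sequence
Type: STRING_LITERAL


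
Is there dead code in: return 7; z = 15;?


statement follows a return and is unreachable
Dead: 'z = 15'


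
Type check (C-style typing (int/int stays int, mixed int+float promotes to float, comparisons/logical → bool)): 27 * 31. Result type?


Operand types: int * int
Rule: mixed int/float promotes to float; int/int stays int
Result type: int


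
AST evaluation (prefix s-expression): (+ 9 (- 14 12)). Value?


Evaluate inner: (- 14 12) = 2
Evaluate root: (+ 9 2) = 11
Result: 11


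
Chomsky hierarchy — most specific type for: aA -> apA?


LHS has context (more than one symbol) and |LHS| ≤ |RHS|
Classification: Type 1 (Context-Sensitive)


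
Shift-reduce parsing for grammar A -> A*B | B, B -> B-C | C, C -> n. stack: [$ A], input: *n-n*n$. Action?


shift '*' to continue A -> A*B
Action: shift


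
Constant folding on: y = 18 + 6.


18 + 6 = 24 at compile time
Optimized: y = 24


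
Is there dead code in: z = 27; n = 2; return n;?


z is assigned but never read
Dead: 'z = 27'


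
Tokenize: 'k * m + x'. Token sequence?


Scan left to right, longest-match per lexeme
Tokens: ID(k), OP(*), ID(m), OP(+), ID(x)


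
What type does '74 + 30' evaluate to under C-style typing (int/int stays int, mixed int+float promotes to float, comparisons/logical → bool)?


Operand types: int + int
Rule: mixed int/float promotes to float; int/int stays int
Result type: int


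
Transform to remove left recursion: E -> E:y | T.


Left-recursive alternatives: E:y; non-recursive: T
Introduce E': E -> TE', E' -> :yE' | ε


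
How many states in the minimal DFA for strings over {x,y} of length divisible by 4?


Track length mod 4: states 0..3, accept at 0
Minimal DFA: 4 states


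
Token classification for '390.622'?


Pattern: digits with a decimal point
Type: FLOAT_LITERAL


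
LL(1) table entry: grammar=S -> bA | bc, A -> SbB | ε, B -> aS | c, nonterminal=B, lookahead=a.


For [B, a]: 'a' ∈ FIRST(aS)
Entry: B -> aS


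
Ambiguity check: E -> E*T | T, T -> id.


precedence layered via separate nonterminal T: deterministic
Unambiguous


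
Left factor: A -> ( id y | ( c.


Common prefix: '('
Factored: A -> ( A', A' -> id y | c


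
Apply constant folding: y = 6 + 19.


6 + 19 = 25 at compile time
Optimized: y = 25


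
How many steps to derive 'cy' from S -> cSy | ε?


Derivation: S => cSy => cy
Steps: 2


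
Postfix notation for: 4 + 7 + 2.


Left to right (same or higher precedence on left)
Postfix: 4 7 + 2 +


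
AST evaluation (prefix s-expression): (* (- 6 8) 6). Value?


Evaluate inner: (- 6 8) = -2
Evaluate root: (* -2 6) = -12
Result: -12


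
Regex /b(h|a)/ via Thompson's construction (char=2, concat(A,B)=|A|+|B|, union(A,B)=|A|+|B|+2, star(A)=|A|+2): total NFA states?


Syntax tree has 3 char leaf(s), 1 union(s), 0 star(s)
chars contribute 3×2 = 6; each union adds +2; each star adds +2
Total: 6 + 2 + 0 = 8 states


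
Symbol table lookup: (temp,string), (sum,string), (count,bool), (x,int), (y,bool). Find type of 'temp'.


Lookup 'temp' → type string


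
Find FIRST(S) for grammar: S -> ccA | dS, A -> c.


Per alternative of S: FIRST(ccA) = {c}; FIRST(dS) = {d}
FIRST(S) = {c, d}


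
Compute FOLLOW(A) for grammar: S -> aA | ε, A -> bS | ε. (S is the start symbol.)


$ ∈ FOLLOW(S). For each A -> αBβ: add FIRST(β)\{ε} to FOLLOW(B); if β nullable, add FOLLOW(A).
FOLLOW(A) = {$}


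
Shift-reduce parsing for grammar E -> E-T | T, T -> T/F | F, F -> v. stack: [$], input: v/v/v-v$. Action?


no handle on stack; shift 'v'
Action: shift


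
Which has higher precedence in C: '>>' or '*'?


'*' is multiplicative (level 10); '>>' is shift (level 8)
Higher level binds tighter
'*' has higher precedence than '>>'


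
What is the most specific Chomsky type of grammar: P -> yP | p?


Right-linear: every RHS is a terminal or a terminal followed by one nonterminal
Classification: Type 3 (Regular)


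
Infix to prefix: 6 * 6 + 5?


left-to-right (same/higher precedence on left): tree is (+ (* 6 6) 5)
Prefix: + * 6 6 5


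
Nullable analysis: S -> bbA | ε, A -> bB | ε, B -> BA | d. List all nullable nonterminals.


A nonterminal is nullable iff some alternative derives ε (directly, or every symbol in it is nullable)
Nullable: {A, S}


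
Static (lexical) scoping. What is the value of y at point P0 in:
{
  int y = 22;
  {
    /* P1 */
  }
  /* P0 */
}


y declared in the same block as P0
y = 22


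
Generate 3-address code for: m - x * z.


Break into single-operator statements:
t1 = x * z
t2 = m - t1


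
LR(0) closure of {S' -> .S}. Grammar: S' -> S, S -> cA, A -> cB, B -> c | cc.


Start: S' -> .S
For each item with dot before a nonterminal B, add B -> .γ for every B-production
Closure: [S' -> .S, S -> .cA]


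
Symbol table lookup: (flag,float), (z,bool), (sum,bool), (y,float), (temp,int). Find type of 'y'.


Lookup 'y' → type float


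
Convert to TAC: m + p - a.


Break into single-operator statements:
t1 = m + p
t2 = t1 - a


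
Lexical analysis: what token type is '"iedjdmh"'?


Pattern: double-quoted sequence
Type: STRING_LITERAL


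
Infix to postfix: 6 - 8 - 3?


Left to right (same or higher precedence on left)
Postfix: 6 8 - 3 -


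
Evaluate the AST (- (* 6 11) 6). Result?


Evaluate inner: (* 6 11) = 66
Evaluate root: (- 66 6) = 60
Result: 60


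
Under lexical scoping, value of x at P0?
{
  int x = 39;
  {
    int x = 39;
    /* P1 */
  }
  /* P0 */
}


x declared in the same block as P0
x = 39


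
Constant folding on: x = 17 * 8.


17 * 8 = 136 at compile time
Optimized: x = 136


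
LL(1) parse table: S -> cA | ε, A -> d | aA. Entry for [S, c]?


For [S, c]: 'c' ∈ FIRST(cA)
Entry: S -> cA


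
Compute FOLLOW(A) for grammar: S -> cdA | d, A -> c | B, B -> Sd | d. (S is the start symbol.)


$ ∈ FOLLOW(S). For each A -> αBβ: add FIRST(β)\{ε} to FOLLOW(B); if β nullable, add FOLLOW(A).
FOLLOW(A) = {$, d}


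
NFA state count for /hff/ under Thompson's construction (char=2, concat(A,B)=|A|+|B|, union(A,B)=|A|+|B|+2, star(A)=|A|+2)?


Syntax tree has 3 char leaf(s), 0 union(s), 0 star(s)
chars contribute 3×2 = 6; each union adds +2; each star adds +2
Total: 6 + 0 + 0 = 6 states


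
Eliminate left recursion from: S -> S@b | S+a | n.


Left-recursive alternatives: S@b, S+a; non-recursive: n
Introduce S': S -> nS', S' -> @bS' | +aS' | ε


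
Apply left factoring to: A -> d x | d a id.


Common prefix: 'd'
Factored: A -> d A', A' -> x | a id


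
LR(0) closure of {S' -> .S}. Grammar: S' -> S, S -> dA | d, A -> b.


Start: S' -> .S
For each item with dot before a nonterminal B, add B -> .γ for every B-production
Closure: [S' -> .S, S -> .dA, S -> .d]


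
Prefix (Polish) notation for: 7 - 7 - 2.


left-to-right (same/higher precedence on left): tree is (- (- 7 7) 2)
Prefix: - - 7 7 2


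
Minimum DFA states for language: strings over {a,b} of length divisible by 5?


Track length mod 5: states 0..4, accept at 0
Minimal DFA: 5 states


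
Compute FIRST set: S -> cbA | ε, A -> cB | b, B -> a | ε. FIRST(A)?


Per alternative of A: FIRST(cB) = {c}; FIRST(b) = {b}
FIRST(A) = {b, c}


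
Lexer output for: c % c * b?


Scan left to right, longest-match per lexeme
Tokens: ID(c), OP(%), ID(c), OP(*), ID(b)


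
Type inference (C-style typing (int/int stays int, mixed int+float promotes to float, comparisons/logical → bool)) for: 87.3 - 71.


Operand types: float - int
Rule: mixed int/float promotes to float; int/int stays int
Result type: float


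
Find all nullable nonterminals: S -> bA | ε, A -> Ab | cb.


A nonterminal is nullable iff some alternative derives ε (directly, or every symbol in it is nullable)
Nullable: {S}


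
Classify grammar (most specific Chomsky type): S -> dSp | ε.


Single nonterminal LHS, but d^n p^n is not regular
Classification: Type 2 (Context-Free)


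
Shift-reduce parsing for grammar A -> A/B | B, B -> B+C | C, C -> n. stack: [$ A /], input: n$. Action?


no handle ('A/' is not any RHS); shift 'n'
Action: shift


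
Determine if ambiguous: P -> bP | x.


right-linear, alternatives start with distinct terminals 'b' vs 'x': unique leftmost derivation
Unambiguous


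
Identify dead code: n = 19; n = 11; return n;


first assignment to n is overwritten before any read
Dead: 'n = 19'


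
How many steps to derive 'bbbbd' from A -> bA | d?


Derivation: A => bA => bbA => bbbA => bbbbA => bbbbd
Steps: 5


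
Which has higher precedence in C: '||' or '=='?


'==' is equality (level 6); '||' is logical OR (level 1)
Higher level binds tighter
'==' has higher precedence than '||'


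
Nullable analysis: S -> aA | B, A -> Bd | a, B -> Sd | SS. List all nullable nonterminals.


A nonterminal is nullable iff some alternative derives ε (directly, or every symbol in it is nullable)
Nullable: {}


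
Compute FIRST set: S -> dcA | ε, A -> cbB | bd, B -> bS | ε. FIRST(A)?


Per alternative of A: FIRST(cbB) = {c}; FIRST(bd) = {b}
FIRST(A) = {b, c}


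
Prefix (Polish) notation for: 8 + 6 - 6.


left-to-right (same/higher precedence on left): tree is (- (+ 8 6) 6)
Prefix: - + 8 6 6


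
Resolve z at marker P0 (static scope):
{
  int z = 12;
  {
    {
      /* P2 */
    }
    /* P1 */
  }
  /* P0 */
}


z declared in the same block as P0
z = 12


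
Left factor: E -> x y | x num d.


Common prefix: 'x'
Factored: E -> x E', E' -> y | num d


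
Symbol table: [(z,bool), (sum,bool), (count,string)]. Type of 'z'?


Lookup 'z' → type bool


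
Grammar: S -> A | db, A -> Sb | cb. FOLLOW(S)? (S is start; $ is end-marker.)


$ ∈ FOLLOW(S). For each A -> αBβ: add FIRST(β)\{ε} to FOLLOW(B); if β nullable, add FOLLOW(A).
FOLLOW(S) = {$, b}


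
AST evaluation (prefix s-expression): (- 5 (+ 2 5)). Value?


Evaluate inner: (+ 2 5) = 7
Evaluate root: (- 5 7) = -2
Result: -2


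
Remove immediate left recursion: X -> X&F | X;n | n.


Left-recursive alternatives: X&F, X;n; non-recursive: n
Introduce X': X -> nX', X' -> &FX' | ;nX' | ε


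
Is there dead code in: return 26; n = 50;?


statement follows a return and is unreachable
Dead: 'n = 50'


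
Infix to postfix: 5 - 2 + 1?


Left to right (same or higher precedence on left)
Postfix: 5 2 - 1 +


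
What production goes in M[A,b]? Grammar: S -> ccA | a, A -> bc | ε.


For [A, b]: 'b' ∈ FIRST(bc)
Entry: A -> bc


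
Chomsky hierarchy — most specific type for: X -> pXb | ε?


Single nonterminal LHS, but p^n b^n is not regular
Classification: Type 2 (Context-Free)


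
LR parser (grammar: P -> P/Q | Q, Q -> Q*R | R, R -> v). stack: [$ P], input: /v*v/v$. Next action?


shift '/' to continue P -> P/Q
Action: shift


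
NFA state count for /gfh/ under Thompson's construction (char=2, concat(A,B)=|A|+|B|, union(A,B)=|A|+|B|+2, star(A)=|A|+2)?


Syntax tree has 3 char leaf(s), 0 union(s), 0 star(s)
chars contribute 3×2 = 6; each union adds +2; each star adds +2
Total: 6 + 0 + 0 = 6 states


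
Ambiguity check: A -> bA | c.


right-linear, alternatives start with distinct terminals 'b' vs 'c': unique leftmost derivation
Unambiguous


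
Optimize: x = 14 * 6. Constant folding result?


14 * 6 = 84 at compile time
Optimized: x = 84


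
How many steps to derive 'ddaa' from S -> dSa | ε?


Derivation: S => dSa => ddSaa => ddaa
Steps: 3


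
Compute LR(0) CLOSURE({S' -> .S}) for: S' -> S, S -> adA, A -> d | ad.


Start: S' -> .S
For each item with dot before a nonterminal B, add B -> .γ for every B-production
Closure: [S' -> .S, S -> .adA]


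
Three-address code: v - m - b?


Break into single-operator statements:
t1 = v - m
t2 = t1 - b


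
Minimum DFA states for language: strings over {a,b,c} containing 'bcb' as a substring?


KMP-style automaton: 3 progress states + 1 absorbing accept = 4
Minimal DFA: 4 states


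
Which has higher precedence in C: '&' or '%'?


'%' is multiplicative (level 10); '&' is bitwise AND (level 5)
Higher level binds tighter
'%' has higher precedence than '&'


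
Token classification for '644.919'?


Pattern: digits with a decimal point
Type: FLOAT_LITERAL


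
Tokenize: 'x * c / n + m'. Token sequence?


Scan left to right, longest-match per lexeme
Tokens: ID(x), OP(*), ID(c), OP(/), ID(n), OP(+), ID(m)


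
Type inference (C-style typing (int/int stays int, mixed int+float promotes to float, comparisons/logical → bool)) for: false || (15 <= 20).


Operand types: bool || bool
Rule: logical operators take bool operands and yield bool
Result type: bool


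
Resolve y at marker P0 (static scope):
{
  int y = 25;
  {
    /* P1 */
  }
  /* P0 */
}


y declared in the same block as P0
y = 25


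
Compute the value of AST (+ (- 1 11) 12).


Evaluate inner: (- 1 11) = -10
Evaluate root: (+ -10 12) = 2
Result: 2


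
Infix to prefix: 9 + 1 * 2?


'*' binds tighter: tree is (+ 9 (* 1 2))
Prefix: + 9 * 1 2


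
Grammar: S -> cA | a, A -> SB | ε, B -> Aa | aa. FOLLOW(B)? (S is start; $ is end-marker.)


$ ∈ FOLLOW(S). For each A -> αBβ: add FIRST(β)\{ε} to FOLLOW(B); if β nullable, add FOLLOW(A).
FOLLOW(B) = {$, a, c}


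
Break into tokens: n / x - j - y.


Scan left to right, longest-match per lexeme
Tokens: ID(n), OP(/), ID(x), OP(-), ID(j), OP(-), ID(y)


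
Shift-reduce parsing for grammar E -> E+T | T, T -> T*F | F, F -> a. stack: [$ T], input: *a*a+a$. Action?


shift '*' to continue T -> T*F
Action: shift


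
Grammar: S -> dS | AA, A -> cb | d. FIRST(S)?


Per alternative of S: FIRST(dS) = {d}; FIRST(AA) = {c, d}
FIRST(S) = {c, d}


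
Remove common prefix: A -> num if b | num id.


Common prefix: 'num'
Factored: A -> num A', A' -> if b | id


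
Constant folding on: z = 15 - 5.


15 - 5 = 10 at compile time
Optimized: z = 10


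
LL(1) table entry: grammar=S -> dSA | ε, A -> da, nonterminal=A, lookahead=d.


For [A, d]: 'd' ∈ FIRST(da)
Entry: A -> da


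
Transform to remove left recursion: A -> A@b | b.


Left-recursive alternatives: A@b; non-recursive: b
Introduce A': A -> bA', A' -> @bA' | ε


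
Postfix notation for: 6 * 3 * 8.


Left to right (same or higher precedence on left)
Postfix: 6 3 * 8 *


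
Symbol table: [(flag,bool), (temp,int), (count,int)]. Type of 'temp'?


Lookup 'temp' → type int


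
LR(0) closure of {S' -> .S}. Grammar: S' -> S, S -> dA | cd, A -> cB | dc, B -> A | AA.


Start: S' -> .S
For each item with dot before a nonterminal B, add B -> .γ for every B-production
Closure: [S' -> .S, S -> .dA, S -> .cd]


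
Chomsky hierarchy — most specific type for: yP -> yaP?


LHS has context (more than one symbol) and |LHS| ≤ |RHS|
Classification: Type 1 (Context-Sensitive)


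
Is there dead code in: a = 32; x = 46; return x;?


a is assigned but never read
Dead: 'a = 32'


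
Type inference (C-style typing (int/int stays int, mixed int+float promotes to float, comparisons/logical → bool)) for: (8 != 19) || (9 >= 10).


Operand types: bool || bool
Rule: logical operators take bool operands and yield bool
Result type: bool


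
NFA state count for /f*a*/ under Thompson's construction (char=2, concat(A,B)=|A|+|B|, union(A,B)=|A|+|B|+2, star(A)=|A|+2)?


Syntax tree has 2 char leaf(s), 0 union(s), 2 star(s)
chars contribute 2×2 = 4; each union adds +2; each star adds +2
Total: 4 + 0 + 4 = 8 states


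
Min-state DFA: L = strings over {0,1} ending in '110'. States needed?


Track the longest suffix of input matching a prefix of '110': 4 classes (prefixes of length 0..3)
Minimal DFA: 4 states


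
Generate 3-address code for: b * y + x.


Break into single-operator statements:
t1 = b * y
t2 = t1 + x


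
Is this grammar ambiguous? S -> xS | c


right-linear, alternatives start with distinct terminals 'x' vs 'c': unique leftmost derivation
Unambiguous


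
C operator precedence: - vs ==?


'-' is additive (level 9); '==' is equality (level 6)
Higher level binds tighter
'-' has higher precedence than '=='


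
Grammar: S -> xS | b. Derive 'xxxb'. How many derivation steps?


Derivation: S => xS => xxS => xxxS => xxxb
Steps: 4


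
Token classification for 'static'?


Pattern: reserved word
Type: KEYWORD


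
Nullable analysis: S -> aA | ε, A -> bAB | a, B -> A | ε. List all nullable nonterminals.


A nonterminal is nullable iff some alternative derives ε (directly, or every symbol in it is nullable)
Nullable: {B, S}


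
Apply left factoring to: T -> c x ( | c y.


Common prefix: 'c'
Factored: T -> c T', T' -> x ( | y


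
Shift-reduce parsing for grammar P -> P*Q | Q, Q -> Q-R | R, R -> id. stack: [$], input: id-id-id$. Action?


no handle on stack; shift 'id'
Action: shift


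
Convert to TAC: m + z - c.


Break into single-operator statements:
t1 = m + z
t2 = t1 - c


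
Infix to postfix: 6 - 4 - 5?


Left to right (same or higher precedence on left)
Postfix: 6 4 - 5 -


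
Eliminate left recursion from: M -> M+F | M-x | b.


Left-recursive alternatives: M+F, M-x; non-recursive: b
Introduce M': M -> bM', M' -> +FM' | -xM' | ε
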